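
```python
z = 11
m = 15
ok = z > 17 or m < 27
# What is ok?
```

Trace (tracking ok):
z = 11  # -> z = 11
m = 15  # -> m = 15
ok = z > 17 or m < 27  # -> ok = True

Answer: True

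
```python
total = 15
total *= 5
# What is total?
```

Trace (tracking total):
total = 15  # -> total = 15
total *= 5  # -> total = 75

Answer: 75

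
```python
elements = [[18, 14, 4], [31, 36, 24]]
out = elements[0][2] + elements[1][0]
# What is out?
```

Trace (tracking out):
elements = [[18, 14, 4], [31, 36, 24]]  # -> elements = [[18, 14, 4], [31, 36, 24]]
out = elements[0][2] + elements[1][0]  # -> out = 35

Answer: 35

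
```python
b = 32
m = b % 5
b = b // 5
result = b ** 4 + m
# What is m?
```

Answer: 2

Derivation:
Trace (tracking m):
b = 32  # -> b = 32
m = b % 5  # -> m = 2
b = b // 5  # -> b = 6
result = b ** 4 + m  # -> result = 1298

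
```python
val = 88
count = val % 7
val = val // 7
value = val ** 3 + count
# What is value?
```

Answer: 1732

Derivation:
Trace (tracking value):
val = 88  # -> val = 88
count = val % 7  # -> count = 4
val = val // 7  # -> val = 12
value = val ** 3 + count  # -> value = 1732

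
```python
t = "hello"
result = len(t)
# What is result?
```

Answer: 5

Derivation:
Trace (tracking result):
t = 'hello'  # -> t = 'hello'
result = len(t)  # -> result = 5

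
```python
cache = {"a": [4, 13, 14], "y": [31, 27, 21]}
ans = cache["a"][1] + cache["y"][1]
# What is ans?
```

Trace (tracking ans):
cache = {'a': [4, 13, 14], 'y': [31, 27, 21]}  # -> cache = {'a': [4, 13, 14], 'y': [31, 27, 21]}
ans = cache['a'][1] + cache['y'][1]  # -> ans = 40

Answer: 40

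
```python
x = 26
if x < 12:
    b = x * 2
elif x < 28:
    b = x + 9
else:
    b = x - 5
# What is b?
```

Trace (tracking b):
x = 26  # -> x = 26
if x < 12:  # condition is False
elif x < 28:  # condition is True
    b = x + 9  # -> b = 35

Answer: 35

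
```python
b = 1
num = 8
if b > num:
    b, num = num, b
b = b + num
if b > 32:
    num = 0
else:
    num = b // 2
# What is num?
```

Answer: 4

Derivation:
Trace (tracking num):
b = 1  # -> b = 1
num = 8  # -> num = 8
if b > num:  # condition is False
b = b + num  # -> b = 9
if b > 32:  # condition is False
else:
    num = b // 2  # -> num = 4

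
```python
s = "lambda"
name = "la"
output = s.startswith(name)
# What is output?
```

Trace (tracking output):
s = 'lambda'  # -> s = 'lambda'
name = 'la'  # -> name = 'la'
output = s.startswith(name)  # -> output = True

Answer: True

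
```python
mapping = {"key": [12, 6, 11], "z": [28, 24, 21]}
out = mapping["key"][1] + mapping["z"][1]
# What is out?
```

Answer: 30

Derivation:
Trace (tracking out):
mapping = {'key': [12, 6, 11], 'z': [28, 24, 21]}  # -> mapping = {'key': [12, 6, 11], 'z': [28, 24, 21]}
out = mapping['key'][1] + mapping['z'][1]  # -> out = 30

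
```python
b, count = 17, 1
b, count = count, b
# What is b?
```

Answer: 1

Derivation:
Trace (tracking b):
b, count = (17, 1)  # -> b = 17, count = 1
b, count = (count, b)  # -> b = 1, count = 17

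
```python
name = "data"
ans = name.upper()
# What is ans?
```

Trace (tracking ans):
name = 'data'  # -> name = 'data'
ans = name.upper()  # -> ans = 'DATA'

Answer: 'DATA'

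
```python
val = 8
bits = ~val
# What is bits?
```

Trace (tracking bits):
val = 8  # -> val = 8
bits = ~val  # -> bits = -9

Answer: -9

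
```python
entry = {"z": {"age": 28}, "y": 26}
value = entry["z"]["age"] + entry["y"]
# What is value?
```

Trace (tracking value):
entry = {'z': {'age': 28}, 'y': 26}  # -> entry = {'z': {'age': 28}, 'y': 26}
value = entry['z']['age'] + entry['y']  # -> value = 54

Answer: 54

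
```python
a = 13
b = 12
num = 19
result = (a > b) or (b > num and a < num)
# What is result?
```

Answer: True

Derivation:
Trace (tracking result):
a = 13  # -> a = 13
b = 12  # -> b = 12
num = 19  # -> num = 19
result = a > b or (b > num and a < num)  # -> result = True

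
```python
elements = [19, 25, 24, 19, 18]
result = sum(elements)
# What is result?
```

Trace (tracking result):
elements = [19, 25, 24, 19, 18]  # -> elements = [19, 25, 24, 19, 18]
result = sum(elements)  # -> result = 105

Answer: 105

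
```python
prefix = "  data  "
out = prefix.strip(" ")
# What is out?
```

Trace (tracking out):
prefix = '  data  '  # -> prefix = '  data  '
out = prefix.strip(' ')  # -> out = 'data'

Answer: 'data'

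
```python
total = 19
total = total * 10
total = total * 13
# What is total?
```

Answer: 2470

Derivation:
Trace (tracking total):
total = 19  # -> total = 19
total = total * 10  # -> total = 190
total = total * 13  # -> total = 2470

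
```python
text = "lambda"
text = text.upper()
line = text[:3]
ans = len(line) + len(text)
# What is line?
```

Trace (tracking line):
text = 'lambda'  # -> text = 'lambda'
text = text.upper()  # -> text = 'LAMBDA'
line = text[:3]  # -> line = 'LAM'
ans = len(line) + len(text)  # -> ans = 9

Answer: 'LAM'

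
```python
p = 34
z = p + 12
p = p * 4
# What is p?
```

Answer: 136

Derivation:
Trace (tracking p):
p = 34  # -> p = 34
z = p + 12  # -> z = 46
p = p * 4  # -> p = 136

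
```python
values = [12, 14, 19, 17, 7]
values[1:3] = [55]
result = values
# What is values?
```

Answer: [12, 55, 17, 7]

Derivation:
Trace (tracking values):
values = [12, 14, 19, 17, 7]  # -> values = [12, 14, 19, 17, 7]
values[1:3] = [55]  # -> values = [12, 55, 17, 7]
result = values  # -> result = [12, 55, 17, 7]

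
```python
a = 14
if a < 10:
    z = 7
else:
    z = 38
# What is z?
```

Trace (tracking z):
a = 14  # -> a = 14
if a < 10:  # condition is False
else:
    z = 38  # -> z = 38

Answer: 38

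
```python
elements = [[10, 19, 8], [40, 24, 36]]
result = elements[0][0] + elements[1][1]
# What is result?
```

Trace (tracking result):
elements = [[10, 19, 8], [40, 24, 36]]  # -> elements = [[10, 19, 8], [40, 24, 36]]
result = elements[0][0] + elements[1][1]  # -> result = 34

Answer: 34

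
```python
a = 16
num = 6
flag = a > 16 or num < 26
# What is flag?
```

Trace (tracking flag):
a = 16  # -> a = 16
num = 6  # -> num = 6
flag = a > 16 or num < 26  # -> flag = True

Answer: True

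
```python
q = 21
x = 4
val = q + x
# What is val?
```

Answer: 25

Derivation:
Trace (tracking val):
q = 21  # -> q = 21
x = 4  # -> x = 4
val = q + x  # -> val = 25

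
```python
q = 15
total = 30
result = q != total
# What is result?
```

Trace (tracking result):
q = 15  # -> q = 15
total = 30  # -> total = 30
result = q != total  # -> result = True

Answer: True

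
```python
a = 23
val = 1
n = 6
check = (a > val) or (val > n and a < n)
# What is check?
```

Trace (tracking check):
a = 23  # -> a = 23
val = 1  # -> val = 1
n = 6  # -> n = 6
check = a > val or (val > n and a < n)  # -> check = True

Answer: True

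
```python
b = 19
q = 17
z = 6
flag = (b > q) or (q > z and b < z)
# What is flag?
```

Answer: True

Derivation:
Trace (tracking flag):
b = 19  # -> b = 19
q = 17  # -> q = 17
z = 6  # -> z = 6
flag = b > q or (q > z and b < z)  # -> flag = True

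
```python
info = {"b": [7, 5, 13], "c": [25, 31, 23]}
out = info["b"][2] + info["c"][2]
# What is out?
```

Answer: 36

Derivation:
Trace (tracking out):
info = {'b': [7, 5, 13], 'c': [25, 31, 23]}  # -> info = {'b': [7, 5, 13], 'c': [25, 31, 23]}
out = info['b'][2] + info['c'][2]  # -> out = 36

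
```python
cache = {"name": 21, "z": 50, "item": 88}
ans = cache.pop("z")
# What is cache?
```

Answer: {'name': 21, 'item': 88}

Derivation:
Trace (tracking cache):
cache = {'name': 21, 'z': 50, 'item': 88}  # -> cache = {'name': 21, 'z': 50, 'item': 88}
ans = cache.pop('z')  # -> ans = 50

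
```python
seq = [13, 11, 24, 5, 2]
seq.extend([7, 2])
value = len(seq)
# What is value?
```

Answer: 7

Derivation:
Trace (tracking value):
seq = [13, 11, 24, 5, 2]  # -> seq = [13, 11, 24, 5, 2]
seq.extend([7, 2])  # -> seq = [13, 11, 24, 5, 2, 7, 2]
value = len(seq)  # -> value = 7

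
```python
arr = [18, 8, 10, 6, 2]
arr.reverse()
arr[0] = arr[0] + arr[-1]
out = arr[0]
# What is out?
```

Answer: 20

Derivation:
Trace (tracking out):
arr = [18, 8, 10, 6, 2]  # -> arr = [18, 8, 10, 6, 2]
arr.reverse()  # -> arr = [2, 6, 10, 8, 18]
arr[0] = arr[0] + arr[-1]  # -> arr = [20, 6, 10, 8, 18]
out = arr[0]  # -> out = 20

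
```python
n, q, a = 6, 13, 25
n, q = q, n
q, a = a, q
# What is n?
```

Answer: 13

Derivation:
Trace (tracking n):
n, q, a = (6, 13, 25)  # -> n = 6, q = 13, a = 25
n, q = (q, n)  # -> n = 13, q = 6
q, a = (a, q)  # -> q = 25, a = 6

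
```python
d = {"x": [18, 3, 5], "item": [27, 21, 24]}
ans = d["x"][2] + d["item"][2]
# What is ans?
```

Trace (tracking ans):
d = {'x': [18, 3, 5], 'item': [27, 21, 24]}  # -> d = {'x': [18, 3, 5], 'item': [27, 21, 24]}
ans = d['x'][2] + d['item'][2]  # -> ans = 29

Answer: 29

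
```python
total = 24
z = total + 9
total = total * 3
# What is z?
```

Answer: 33

Derivation:
Trace (tracking z):
total = 24  # -> total = 24
z = total + 9  # -> z = 33
total = total * 3  # -> total = 72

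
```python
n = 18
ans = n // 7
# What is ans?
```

Answer: 2

Derivation:
Trace (tracking ans):
n = 18  # -> n = 18
ans = n // 7  # -> ans = 2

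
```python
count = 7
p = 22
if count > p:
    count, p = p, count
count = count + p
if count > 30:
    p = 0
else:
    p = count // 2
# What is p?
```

Answer: 14

Derivation:
Trace (tracking p):
count = 7  # -> count = 7
p = 22  # -> p = 22
if count > p:  # condition is False
count = count + p  # -> count = 29
if count > 30:  # condition is False
else:
    p = count // 2  # -> p = 14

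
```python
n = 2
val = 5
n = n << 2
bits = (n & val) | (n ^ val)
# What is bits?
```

Trace (tracking bits):
n = 2  # -> n = 2
val = 5  # -> val = 5
n = n << 2  # -> n = 8
bits = n & val | n ^ val  # -> bits = 13

Answer: 13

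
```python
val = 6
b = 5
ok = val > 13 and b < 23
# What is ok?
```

Trace (tracking ok):
val = 6  # -> val = 6
b = 5  # -> b = 5
ok = val > 13 and b < 23  # -> ok = False

Answer: False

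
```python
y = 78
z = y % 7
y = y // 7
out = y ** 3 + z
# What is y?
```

Trace (tracking y):
y = 78  # -> y = 78
z = y % 7  # -> z = 1
y = y // 7  # -> y = 11
out = y ** 3 + z  # -> out = 1332

Answer: 11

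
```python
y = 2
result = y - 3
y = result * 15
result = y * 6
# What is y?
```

Trace (tracking y):
y = 2  # -> y = 2
result = y - 3  # -> result = -1
y = result * 15  # -> y = -15
result = y * 6  # -> result = -90

Answer: -15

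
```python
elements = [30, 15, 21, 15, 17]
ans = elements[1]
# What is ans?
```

Trace (tracking ans):
elements = [30, 15, 21, 15, 17]  # -> elements = [30, 15, 21, 15, 17]
ans = elements[1]  # -> ans = 15

Answer: 15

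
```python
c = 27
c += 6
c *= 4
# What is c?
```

Trace (tracking c):
c = 27  # -> c = 27
c += 6  # -> c = 33
c *= 4  # -> c = 132

Answer: 132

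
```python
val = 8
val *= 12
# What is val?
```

Trace (tracking val):
val = 8  # -> val = 8
val *= 12  # -> val = 96

Answer: 96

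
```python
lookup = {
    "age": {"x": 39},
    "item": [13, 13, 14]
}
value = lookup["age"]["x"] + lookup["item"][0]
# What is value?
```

Answer: 52

Derivation:
Trace (tracking value):
lookup = {'age': {'x': 39}, 'item': [13, 13, 14]}  # -> lookup = {'age': {'x': 39}, 'item': [13, 13, 14]}
value = lookup['age']['x'] + lookup['item'][0]  # -> value = 52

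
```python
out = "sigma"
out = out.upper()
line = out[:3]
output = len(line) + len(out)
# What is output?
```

Trace (tracking output):
out = 'sigma'  # -> out = 'sigma'
out = out.upper()  # -> out = 'SIGMA'
line = out[:3]  # -> line = 'SIG'
output = len(line) + len(out)  # -> output = 8

Answer: 8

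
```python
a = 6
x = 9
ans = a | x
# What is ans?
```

Answer: 15

Derivation:
Trace (tracking ans):
a = 6  # -> a = 6
x = 9  # -> x = 9
ans = a | x  # -> ans = 15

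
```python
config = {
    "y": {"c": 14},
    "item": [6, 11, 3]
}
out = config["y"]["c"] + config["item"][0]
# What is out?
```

Answer: 20

Derivation:
Trace (tracking out):
config = {'y': {'c': 14}, 'item': [6, 11, 3]}  # -> config = {'y': {'c': 14}, 'item': [6, 11, 3]}
out = config['y']['c'] + config['item'][0]  # -> out = 20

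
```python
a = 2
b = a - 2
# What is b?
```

Answer: 0

Derivation:
Trace (tracking b):
a = 2  # -> a = 2
b = a - 2  # -> b = 0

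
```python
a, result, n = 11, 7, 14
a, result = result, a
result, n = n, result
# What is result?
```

Answer: 14

Derivation:
Trace (tracking result):
a, result, n = (11, 7, 14)  # -> a = 11, result = 7, n = 14
a, result = (result, a)  # -> a = 7, result = 11
result, n = (n, result)  # -> result = 14, n = 11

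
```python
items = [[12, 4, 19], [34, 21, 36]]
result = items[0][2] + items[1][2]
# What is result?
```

Trace (tracking result):
items = [[12, 4, 19], [34, 21, 36]]  # -> items = [[12, 4, 19], [34, 21, 36]]
result = items[0][2] + items[1][2]  # -> result = 55

Answer: 55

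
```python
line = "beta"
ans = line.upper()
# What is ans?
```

Answer: 'BETA'

Derivation:
Trace (tracking ans):
line = 'beta'  # -> line = 'beta'
ans = line.upper()  # -> ans = 'BETA'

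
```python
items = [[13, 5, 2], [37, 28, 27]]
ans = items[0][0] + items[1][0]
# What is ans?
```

Trace (tracking ans):
items = [[13, 5, 2], [37, 28, 27]]  # -> items = [[13, 5, 2], [37, 28, 27]]
ans = items[0][0] + items[1][0]  # -> ans = 50

Answer: 50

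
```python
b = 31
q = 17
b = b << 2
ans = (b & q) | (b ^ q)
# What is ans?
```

Answer: 125

Derivation:
Trace (tracking ans):
b = 31  # -> b = 31
q = 17  # -> q = 17
b = b << 2  # -> b = 124
ans = b & q | b ^ q  # -> ans = 125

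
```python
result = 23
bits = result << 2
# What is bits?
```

Answer: 92

Derivation:
Trace (tracking bits):
result = 23  # -> result = 23
bits = result << 2  # -> bits = 92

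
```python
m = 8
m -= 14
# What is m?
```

Answer: -6

Derivation:
Trace (tracking m):
m = 8  # -> m = 8
m -= 14  # -> m = -6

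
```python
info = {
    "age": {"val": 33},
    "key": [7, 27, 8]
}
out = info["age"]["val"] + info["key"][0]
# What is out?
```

Trace (tracking out):
info = {'age': {'val': 33}, 'key': [7, 27, 8]}  # -> info = {'age': {'val': 33}, 'key': [7, 27, 8]}
out = info['age']['val'] + info['key'][0]  # -> out = 40

Answer: 40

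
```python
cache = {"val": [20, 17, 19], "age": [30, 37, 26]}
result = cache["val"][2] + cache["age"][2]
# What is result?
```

Answer: 45

Derivation:
Trace (tracking result):
cache = {'val': [20, 17, 19], 'age': [30, 37, 26]}  # -> cache = {'val': [20, 17, 19], 'age': [30, 37, 26]}
result = cache['val'][2] + cache['age'][2]  # -> result = 45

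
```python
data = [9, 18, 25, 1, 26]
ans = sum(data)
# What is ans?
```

Trace (tracking ans):
data = [9, 18, 25, 1, 26]  # -> data = [9, 18, 25, 1, 26]
ans = sum(data)  # -> ans = 79

Answer: 79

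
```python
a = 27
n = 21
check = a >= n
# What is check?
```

Trace (tracking check):
a = 27  # -> a = 27
n = 21  # -> n = 21
check = a >= n  # -> check = True

Answer: True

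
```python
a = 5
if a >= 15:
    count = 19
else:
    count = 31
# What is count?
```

Trace (tracking count):
a = 5  # -> a = 5
if a >= 15:  # condition is False
else:
    count = 31  # -> count = 31

Answer: 31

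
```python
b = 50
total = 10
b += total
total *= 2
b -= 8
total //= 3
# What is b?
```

Answer: 52

Derivation:
Trace (tracking b):
b = 50  # -> b = 50
total = 10  # -> total = 10
b += total  # -> b = 60
total *= 2  # -> total = 20
b -= 8  # -> b = 52
total //= 3  # -> total = 6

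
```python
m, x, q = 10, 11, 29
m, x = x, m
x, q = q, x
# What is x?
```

Answer: 29

Derivation:
Trace (tracking x):
m, x, q = (10, 11, 29)  # -> m = 10, x = 11, q = 29
m, x = (x, m)  # -> m = 11, x = 10
x, q = (q, x)  # -> x = 29, q = 10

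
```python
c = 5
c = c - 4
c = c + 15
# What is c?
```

Trace (tracking c):
c = 5  # -> c = 5
c = c - 4  # -> c = 1
c = c + 15  # -> c = 16

Answer: 16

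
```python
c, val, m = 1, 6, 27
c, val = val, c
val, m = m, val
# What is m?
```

Trace (tracking m):
c, val, m = (1, 6, 27)  # -> c = 1, val = 6, m = 27
c, val = (val, c)  # -> c = 6, val = 1
val, m = (m, val)  # -> val = 27, m = 1

Answer: 1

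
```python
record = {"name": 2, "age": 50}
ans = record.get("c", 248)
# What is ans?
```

Trace (tracking ans):
record = {'name': 2, 'age': 50}  # -> record = {'name': 2, 'age': 50}
ans = record.get('c', 248)  # -> ans = 248

Answer: 248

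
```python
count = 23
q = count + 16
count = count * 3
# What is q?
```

Answer: 39

Derivation:
Trace (tracking q):
count = 23  # -> count = 23
q = count + 16  # -> q = 39
count = count * 3  # -> count = 69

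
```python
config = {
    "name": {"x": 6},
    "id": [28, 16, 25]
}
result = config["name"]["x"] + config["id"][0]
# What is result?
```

Trace (tracking result):
config = {'name': {'x': 6}, 'id': [28, 16, 25]}  # -> config = {'name': {'x': 6}, 'id': [28, 16, 25]}
result = config['name']['x'] + config['id'][0]  # -> result = 34

Answer: 34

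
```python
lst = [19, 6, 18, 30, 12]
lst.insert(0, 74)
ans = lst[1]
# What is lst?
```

Answer: [74, 19, 6, 18, 30, 12]

Derivation:
Trace (tracking lst):
lst = [19, 6, 18, 30, 12]  # -> lst = [19, 6, 18, 30, 12]
lst.insert(0, 74)  # -> lst = [74, 19, 6, 18, 30, 12]
ans = lst[1]  # -> ans = 19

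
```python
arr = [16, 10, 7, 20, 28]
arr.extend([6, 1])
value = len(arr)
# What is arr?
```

Answer: [16, 10, 7, 20, 28, 6, 1]

Derivation:
Trace (tracking arr):
arr = [16, 10, 7, 20, 28]  # -> arr = [16, 10, 7, 20, 28]
arr.extend([6, 1])  # -> arr = [16, 10, 7, 20, 28, 6, 1]
value = len(arr)  # -> value = 7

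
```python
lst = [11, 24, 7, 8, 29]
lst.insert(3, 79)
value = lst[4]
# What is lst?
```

Trace (tracking lst):
lst = [11, 24, 7, 8, 29]  # -> lst = [11, 24, 7, 8, 29]
lst.insert(3, 79)  # -> lst = [11, 24, 7, 79, 8, 29]
value = lst[4]  # -> value = 8

Answer: [11, 24, 7, 79, 8, 29]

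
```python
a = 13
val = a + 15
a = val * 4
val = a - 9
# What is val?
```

Answer: 103

Derivation:
Trace (tracking val):
a = 13  # -> a = 13
val = a + 15  # -> val = 28
a = val * 4  # -> a = 112
val = a - 9  # -> val = 103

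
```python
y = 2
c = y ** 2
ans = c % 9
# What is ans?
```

Answer: 4

Derivation:
Trace (tracking ans):
y = 2  # -> y = 2
c = y ** 2  # -> c = 4
ans = c % 9  # -> ans = 4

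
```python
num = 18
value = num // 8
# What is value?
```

Answer: 2

Derivation:
Trace (tracking value):
num = 18  # -> num = 18
value = num // 8  # -> value = 2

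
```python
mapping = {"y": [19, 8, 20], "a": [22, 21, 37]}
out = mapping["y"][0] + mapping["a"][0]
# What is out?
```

Trace (tracking out):
mapping = {'y': [19, 8, 20], 'a': [22, 21, 37]}  # -> mapping = {'y': [19, 8, 20], 'a': [22, 21, 37]}
out = mapping['y'][0] + mapping['a'][0]  # -> out = 41

Answer: 41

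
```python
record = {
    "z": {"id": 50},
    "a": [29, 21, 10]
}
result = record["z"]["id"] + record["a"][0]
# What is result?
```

Answer: 79

Derivation:
Trace (tracking result):
record = {'z': {'id': 50}, 'a': [29, 21, 10]}  # -> record = {'z': {'id': 50}, 'a': [29, 21, 10]}
result = record['z']['id'] + record['a'][0]  # -> result = 79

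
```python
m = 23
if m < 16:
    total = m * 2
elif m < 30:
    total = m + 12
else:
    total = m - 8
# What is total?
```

Answer: 35

Derivation:
Trace (tracking total):
m = 23  # -> m = 23
if m < 16:  # condition is False
elif m < 30:  # condition is True
    total = m + 12  # -> total = 35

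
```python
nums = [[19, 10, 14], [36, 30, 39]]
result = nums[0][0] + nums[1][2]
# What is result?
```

Trace (tracking result):
nums = [[19, 10, 14], [36, 30, 39]]  # -> nums = [[19, 10, 14], [36, 30, 39]]
result = nums[0][0] + nums[1][2]  # -> result = 58

Answer: 58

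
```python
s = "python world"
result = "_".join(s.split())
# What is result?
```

Trace (tracking result):
s = 'python world'  # -> s = 'python world'
result = '_'.join(s.split())  # -> result = 'python_world'

Answer: 'python_world'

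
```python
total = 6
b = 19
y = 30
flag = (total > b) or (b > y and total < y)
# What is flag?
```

Trace (tracking flag):
total = 6  # -> total = 6
b = 19  # -> b = 19
y = 30  # -> y = 30
flag = total > b or (b > y and total < y)  # -> flag = False

Answer: False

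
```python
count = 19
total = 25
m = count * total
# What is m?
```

Answer: 475

Derivation:
Trace (tracking m):
count = 19  # -> count = 19
total = 25  # -> total = 25
m = count * total  # -> m = 475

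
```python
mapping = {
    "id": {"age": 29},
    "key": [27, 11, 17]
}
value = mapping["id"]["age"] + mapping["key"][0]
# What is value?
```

Trace (tracking value):
mapping = {'id': {'age': 29}, 'key': [27, 11, 17]}  # -> mapping = {'id': {'age': 29}, 'key': [27, 11, 17]}
value = mapping['id']['age'] + mapping['key'][0]  # -> value = 56

Answer: 56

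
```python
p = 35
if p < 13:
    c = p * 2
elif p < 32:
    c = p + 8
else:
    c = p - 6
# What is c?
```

Trace (tracking c):
p = 35  # -> p = 35
if p < 13:  # condition is False
elif p < 32:  # condition is False
else:
    c = p - 6  # -> c = 29

Answer: 29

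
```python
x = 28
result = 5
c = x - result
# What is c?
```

Trace (tracking c):
x = 28  # -> x = 28
result = 5  # -> result = 5
c = x - result  # -> c = 23

Answer: 23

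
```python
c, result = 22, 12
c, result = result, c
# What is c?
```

Trace (tracking c):
c, result = (22, 12)  # -> c = 22, result = 12
c, result = (result, c)  # -> c = 12, result = 22

Answer: 12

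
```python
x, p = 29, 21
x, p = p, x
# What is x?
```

Trace (tracking x):
x, p = (29, 21)  # -> x = 29, p = 21
x, p = (p, x)  # -> x = 21, p = 29

Answer: 21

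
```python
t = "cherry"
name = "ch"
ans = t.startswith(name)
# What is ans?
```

Answer: True

Derivation:
Trace (tracking ans):
t = 'cherry'  # -> t = 'cherry'
name = 'ch'  # -> name = 'ch'
ans = t.startswith(name)  # -> ans = True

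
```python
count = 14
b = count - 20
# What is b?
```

Trace (tracking b):
count = 14  # -> count = 14
b = count - 20  # -> b = -6

Answer: -6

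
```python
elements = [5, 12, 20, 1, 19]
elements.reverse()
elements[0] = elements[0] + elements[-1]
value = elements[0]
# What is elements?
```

Answer: [24, 1, 20, 12, 5]

Derivation:
Trace (tracking elements):
elements = [5, 12, 20, 1, 19]  # -> elements = [5, 12, 20, 1, 19]
elements.reverse()  # -> elements = [19, 1, 20, 12, 5]
elements[0] = elements[0] + elements[-1]  # -> elements = [24, 1, 20, 12, 5]
value = elements[0]  # -> value = 24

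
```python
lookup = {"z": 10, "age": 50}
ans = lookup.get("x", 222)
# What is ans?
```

Trace (tracking ans):
lookup = {'z': 10, 'age': 50}  # -> lookup = {'z': 10, 'age': 50}
ans = lookup.get('x', 222)  # -> ans = 222

Answer: 222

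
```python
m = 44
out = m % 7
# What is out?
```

Trace (tracking out):
m = 44  # -> m = 44
out = m % 7  # -> out = 2

Answer: 2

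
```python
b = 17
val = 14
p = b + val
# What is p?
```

Trace (tracking p):
b = 17  # -> b = 17
val = 14  # -> val = 14
p = b + val  # -> p = 31

Answer: 31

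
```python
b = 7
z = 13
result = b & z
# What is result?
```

Trace (tracking result):
b = 7  # -> b = 7
z = 13  # -> z = 13
result = b & z  # -> result = 5

Answer: 5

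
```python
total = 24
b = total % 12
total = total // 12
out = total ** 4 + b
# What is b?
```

Answer: 0

Derivation:
Trace (tracking b):
total = 24  # -> total = 24
b = total % 12  # -> b = 0
total = total // 12  # -> total = 2
out = total ** 4 + b  # -> out = 16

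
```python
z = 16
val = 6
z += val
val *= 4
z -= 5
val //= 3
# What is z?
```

Answer: 17

Derivation:
Trace (tracking z):
z = 16  # -> z = 16
val = 6  # -> val = 6
z += val  # -> z = 22
val *= 4  # -> val = 24
z -= 5  # -> z = 17
val //= 3  # -> val = 8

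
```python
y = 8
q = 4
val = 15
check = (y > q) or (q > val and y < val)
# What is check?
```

Answer: True

Derivation:
Trace (tracking check):
y = 8  # -> y = 8
q = 4  # -> q = 4
val = 15  # -> val = 15
check = y > q or (q > val and y < val)  # -> check = True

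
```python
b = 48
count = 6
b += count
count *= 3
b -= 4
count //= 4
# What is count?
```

Answer: 4

Derivation:
Trace (tracking count):
b = 48  # -> b = 48
count = 6  # -> count = 6
b += count  # -> b = 54
count *= 3  # -> count = 18
b -= 4  # -> b = 50
count //= 4  # -> count = 4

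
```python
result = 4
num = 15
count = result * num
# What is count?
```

Answer: 60

Derivation:
Trace (tracking count):
result = 4  # -> result = 4
num = 15  # -> num = 15
count = result * num  # -> count = 60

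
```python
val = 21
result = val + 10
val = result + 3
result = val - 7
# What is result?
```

Answer: 27

Derivation:
Trace (tracking result):
val = 21  # -> val = 21
result = val + 10  # -> result = 31
val = result + 3  # -> val = 34
result = val - 7  # -> result = 27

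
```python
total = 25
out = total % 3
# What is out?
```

Answer: 1

Derivation:
Trace (tracking out):
total = 25  # -> total = 25
out = total % 3  # -> out = 1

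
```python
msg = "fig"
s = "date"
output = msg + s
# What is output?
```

Answer: 'figdate'

Derivation:
Trace (tracking output):
msg = 'fig'  # -> msg = 'fig'
s = 'date'  # -> s = 'date'
output = msg + s  # -> output = 'figdate'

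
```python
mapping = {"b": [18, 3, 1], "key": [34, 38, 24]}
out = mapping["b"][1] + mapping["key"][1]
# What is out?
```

Answer: 41

Derivation:
Trace (tracking out):
mapping = {'b': [18, 3, 1], 'key': [34, 38, 24]}  # -> mapping = {'b': [18, 3, 1], 'key': [34, 38, 24]}
out = mapping['b'][1] + mapping['key'][1]  # -> out = 41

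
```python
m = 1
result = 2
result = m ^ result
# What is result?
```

Trace (tracking result):
m = 1  # -> m = 1
result = 2  # -> result = 2
result = m ^ result  # -> result = 3

Answer: 3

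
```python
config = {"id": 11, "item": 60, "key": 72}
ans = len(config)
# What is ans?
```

Answer: 3

Derivation:
Trace (tracking ans):
config = {'id': 11, 'item': 60, 'key': 72}  # -> config = {'id': 11, 'item': 60, 'key': 72}
ans = len(config)  # -> ans = 3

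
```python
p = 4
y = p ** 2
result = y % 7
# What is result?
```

Answer: 2

Derivation:
Trace (tracking result):
p = 4  # -> p = 4
y = p ** 2  # -> y = 16
result = y % 7  # -> result = 2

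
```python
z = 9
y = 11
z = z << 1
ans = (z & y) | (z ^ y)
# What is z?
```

Answer: 18

Derivation:
Trace (tracking z):
z = 9  # -> z = 9
y = 11  # -> y = 11
z = z << 1  # -> z = 18
ans = z & y | z ^ y  # -> ans = 27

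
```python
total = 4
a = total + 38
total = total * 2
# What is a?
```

Answer: 42

Derivation:
Trace (tracking a):
total = 4  # -> total = 4
a = total + 38  # -> a = 42
total = total * 2  # -> total = 8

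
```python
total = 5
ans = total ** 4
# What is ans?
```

Answer: 625

Derivation:
Trace (tracking ans):
total = 5  # -> total = 5
ans = total ** 4  # -> ans = 625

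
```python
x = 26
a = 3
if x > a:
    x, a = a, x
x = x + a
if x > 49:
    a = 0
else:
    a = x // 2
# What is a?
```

Trace (tracking a):
x = 26  # -> x = 26
a = 3  # -> a = 3
if x > a:  # condition is True
    x, a = (a, x)  # -> x = 3, a = 26
x = x + a  # -> x = 29
if x > 49:  # condition is False
else:
    a = x // 2  # -> a = 14

Answer: 14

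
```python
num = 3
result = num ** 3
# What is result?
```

Trace (tracking result):
num = 3  # -> num = 3
result = num ** 3  # -> result = 27

Answer: 27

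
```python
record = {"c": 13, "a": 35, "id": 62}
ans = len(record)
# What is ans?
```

Answer: 3

Derivation:
Trace (tracking ans):
record = {'c': 13, 'a': 35, 'id': 62}  # -> record = {'c': 13, 'a': 35, 'id': 62}
ans = len(record)  # -> ans = 3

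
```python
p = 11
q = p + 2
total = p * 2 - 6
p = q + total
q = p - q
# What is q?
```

Answer: 16

Derivation:
Trace (tracking q):
p = 11  # -> p = 11
q = p + 2  # -> q = 13
total = p * 2 - 6  # -> total = 16
p = q + total  # -> p = 29
q = p - q  # -> q = 16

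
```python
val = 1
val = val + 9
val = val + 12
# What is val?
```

Trace (tracking val):
val = 1  # -> val = 1
val = val + 9  # -> val = 10
val = val + 12  # -> val = 22

Answer: 22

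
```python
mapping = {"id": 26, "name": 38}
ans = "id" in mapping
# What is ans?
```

Trace (tracking ans):
mapping = {'id': 26, 'name': 38}  # -> mapping = {'id': 26, 'name': 38}
ans = 'id' in mapping  # -> ans = True

Answer: True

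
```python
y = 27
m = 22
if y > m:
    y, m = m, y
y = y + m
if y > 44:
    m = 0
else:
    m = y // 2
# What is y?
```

Trace (tracking y):
y = 27  # -> y = 27
m = 22  # -> m = 22
if y > m:  # condition is True
    y, m = (m, y)  # -> y = 22, m = 27
y = y + m  # -> y = 49
if y > 44:  # condition is True
    m = 0  # -> m = 0

Answer: 49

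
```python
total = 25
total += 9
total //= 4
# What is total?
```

Answer: 8

Derivation:
Trace (tracking total):
total = 25  # -> total = 25
total += 9  # -> total = 34
total //= 4  # -> total = 8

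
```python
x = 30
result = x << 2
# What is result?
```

Answer: 120

Derivation:
Trace (tracking result):
x = 30  # -> x = 30
result = x << 2  # -> result = 120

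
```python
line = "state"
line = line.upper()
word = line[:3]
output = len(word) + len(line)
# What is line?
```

Answer: 'STATE'

Derivation:
Trace (tracking line):
line = 'state'  # -> line = 'state'
line = line.upper()  # -> line = 'STATE'
word = line[:3]  # -> word = 'STA'
output = len(word) + len(line)  # -> output = 8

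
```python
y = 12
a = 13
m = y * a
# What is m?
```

Trace (tracking m):
y = 12  # -> y = 12
a = 13  # -> a = 13
m = y * a  # -> m = 156

Answer: 156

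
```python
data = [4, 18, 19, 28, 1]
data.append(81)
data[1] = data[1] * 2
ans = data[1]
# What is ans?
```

Answer: 36

Derivation:
Trace (tracking ans):
data = [4, 18, 19, 28, 1]  # -> data = [4, 18, 19, 28, 1]
data.append(81)  # -> data = [4, 18, 19, 28, 1, 81]
data[1] = data[1] * 2  # -> data = [4, 36, 19, 28, 1, 81]
ans = data[1]  # -> ans = 36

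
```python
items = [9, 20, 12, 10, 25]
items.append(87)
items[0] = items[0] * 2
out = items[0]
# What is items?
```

Answer: [18, 20, 12, 10, 25, 87]

Derivation:
Trace (tracking items):
items = [9, 20, 12, 10, 25]  # -> items = [9, 20, 12, 10, 25]
items.append(87)  # -> items = [9, 20, 12, 10, 25, 87]
items[0] = items[0] * 2  # -> items = [18, 20, 12, 10, 25, 87]
out = items[0]  # -> out = 18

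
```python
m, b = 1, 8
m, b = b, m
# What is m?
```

Answer: 8

Derivation:
Trace (tracking m):
m, b = (1, 8)  # -> m = 1, b = 8
m, b = (b, m)  # -> m = 8, b = 1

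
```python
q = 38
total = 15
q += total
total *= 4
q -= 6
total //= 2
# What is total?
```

Answer: 30

Derivation:
Trace (tracking total):
q = 38  # -> q = 38
total = 15  # -> total = 15
q += total  # -> q = 53
total *= 4  # -> total = 60
q -= 6  # -> q = 47
total //= 2  # -> total = 30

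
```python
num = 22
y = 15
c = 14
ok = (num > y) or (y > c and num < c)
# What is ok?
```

Trace (tracking ok):
num = 22  # -> num = 22
y = 15  # -> y = 15
c = 14  # -> c = 14
ok = num > y or (y > c and num < c)  # -> ok = True

Answer: True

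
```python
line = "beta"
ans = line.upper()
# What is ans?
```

Answer: 'BETA'

Derivation:
Trace (tracking ans):
line = 'beta'  # -> line = 'beta'
ans = line.upper()  # -> ans = 'BETA'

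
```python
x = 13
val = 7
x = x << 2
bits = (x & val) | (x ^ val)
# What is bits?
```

Answer: 55

Derivation:
Trace (tracking bits):
x = 13  # -> x = 13
val = 7  # -> val = 7
x = x << 2  # -> x = 52
bits = x & val | x ^ val  # -> bits = 55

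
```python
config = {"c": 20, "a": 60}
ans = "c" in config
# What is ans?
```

Answer: True

Derivation:
Trace (tracking ans):
config = {'c': 20, 'a': 60}  # -> config = {'c': 20, 'a': 60}
ans = 'c' in config  # -> ans = True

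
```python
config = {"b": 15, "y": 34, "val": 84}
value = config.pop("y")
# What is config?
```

Answer: {'b': 15, 'val': 84}

Derivation:
Trace (tracking config):
config = {'b': 15, 'y': 34, 'val': 84}  # -> config = {'b': 15, 'y': 34, 'val': 84}
value = config.pop('y')  # -> value = 34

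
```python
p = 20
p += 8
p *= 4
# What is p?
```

Trace (tracking p):
p = 20  # -> p = 20
p += 8  # -> p = 28
p *= 4  # -> p = 112

Answer: 112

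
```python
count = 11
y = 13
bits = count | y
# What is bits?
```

Answer: 15

Derivation:
Trace (tracking bits):
count = 11  # -> count = 11
y = 13  # -> y = 13
bits = count | y  # -> bits = 15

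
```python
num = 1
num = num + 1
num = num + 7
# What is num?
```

Trace (tracking num):
num = 1  # -> num = 1
num = num + 1  # -> num = 2
num = num + 7  # -> num = 9

Answer: 9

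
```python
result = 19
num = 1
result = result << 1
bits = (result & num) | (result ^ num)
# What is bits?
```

Answer: 39

Derivation:
Trace (tracking bits):
result = 19  # -> result = 19
num = 1  # -> num = 1
result = result << 1  # -> result = 38
bits = result & num | result ^ num  # -> bits = 39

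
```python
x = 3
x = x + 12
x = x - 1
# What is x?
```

Answer: 14

Derivation:
Trace (tracking x):
x = 3  # -> x = 3
x = x + 12  # -> x = 15
x = x - 1  # -> x = 14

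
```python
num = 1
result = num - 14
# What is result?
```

Trace (tracking result):
num = 1  # -> num = 1
result = num - 14  # -> result = -13

Answer: -13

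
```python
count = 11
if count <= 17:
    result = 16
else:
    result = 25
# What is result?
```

Answer: 16

Derivation:
Trace (tracking result):
count = 11  # -> count = 11
if count <= 17:  # condition is True
    result = 16  # -> result = 16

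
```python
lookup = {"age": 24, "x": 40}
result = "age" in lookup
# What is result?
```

Answer: True

Derivation:
Trace (tracking result):
lookup = {'age': 24, 'x': 40}  # -> lookup = {'age': 24, 'x': 40}
result = 'age' in lookup  # -> result = True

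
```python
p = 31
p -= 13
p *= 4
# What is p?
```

Trace (tracking p):
p = 31  # -> p = 31
p -= 13  # -> p = 18
p *= 4  # -> p = 72

Answer: 72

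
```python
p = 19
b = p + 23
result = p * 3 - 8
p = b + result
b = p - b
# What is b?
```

Trace (tracking b):
p = 19  # -> p = 19
b = p + 23  # -> b = 42
result = p * 3 - 8  # -> result = 49
p = b + result  # -> p = 91
b = p - b  # -> b = 49

Answer: 49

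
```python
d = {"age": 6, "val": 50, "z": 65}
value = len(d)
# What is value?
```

Trace (tracking value):
d = {'age': 6, 'val': 50, 'z': 65}  # -> d = {'age': 6, 'val': 50, 'z': 65}
value = len(d)  # -> value = 3

Answer: 3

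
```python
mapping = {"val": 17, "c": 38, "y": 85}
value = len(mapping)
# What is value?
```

Answer: 3

Derivation:
Trace (tracking value):
mapping = {'val': 17, 'c': 38, 'y': 85}  # -> mapping = {'val': 17, 'c': 38, 'y': 85}
value = len(mapping)  # -> value = 3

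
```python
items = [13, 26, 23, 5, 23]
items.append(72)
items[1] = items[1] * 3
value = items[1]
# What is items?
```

Answer: [13, 78, 23, 5, 23, 72]

Derivation:
Trace (tracking items):
items = [13, 26, 23, 5, 23]  # -> items = [13, 26, 23, 5, 23]
items.append(72)  # -> items = [13, 26, 23, 5, 23, 72]
items[1] = items[1] * 3  # -> items = [13, 78, 23, 5, 23, 72]
value = items[1]  # -> value = 78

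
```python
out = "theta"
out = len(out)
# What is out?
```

Trace (tracking out):
out = 'theta'  # -> out = 'theta'
out = len(out)  # -> out = 5

Answer: 5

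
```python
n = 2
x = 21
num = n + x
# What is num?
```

Answer: 23

Derivation:
Trace (tracking num):
n = 2  # -> n = 2
x = 21  # -> x = 21
num = n + x  # -> num = 23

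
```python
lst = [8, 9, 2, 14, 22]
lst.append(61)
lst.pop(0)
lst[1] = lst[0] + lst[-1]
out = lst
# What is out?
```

Trace (tracking out):
lst = [8, 9, 2, 14, 22]  # -> lst = [8, 9, 2, 14, 22]
lst.append(61)  # -> lst = [8, 9, 2, 14, 22, 61]
lst.pop(0)  # -> lst = [9, 2, 14, 22, 61]
lst[1] = lst[0] + lst[-1]  # -> lst = [9, 70, 14, 22, 61]
out = lst  # -> out = [9, 70, 14, 22, 61]

Answer: [9, 70, 14, 22, 61]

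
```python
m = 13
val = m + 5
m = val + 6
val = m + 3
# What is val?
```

Trace (tracking val):
m = 13  # -> m = 13
val = m + 5  # -> val = 18
m = val + 6  # -> m = 24
val = m + 3  # -> val = 27

Answer: 27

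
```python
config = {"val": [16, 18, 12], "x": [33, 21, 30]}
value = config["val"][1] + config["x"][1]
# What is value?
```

Trace (tracking value):
config = {'val': [16, 18, 12], 'x': [33, 21, 30]}  # -> config = {'val': [16, 18, 12], 'x': [33, 21, 30]}
value = config['val'][1] + config['x'][1]  # -> value = 39

Answer: 39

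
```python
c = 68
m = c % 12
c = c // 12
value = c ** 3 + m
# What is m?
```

Answer: 8

Derivation:
Trace (tracking m):
c = 68  # -> c = 68
m = c % 12  # -> m = 8
c = c // 12  # -> c = 5
value = c ** 3 + m  # -> value = 133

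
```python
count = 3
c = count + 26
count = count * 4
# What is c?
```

Answer: 29

Derivation:
Trace (tracking c):
count = 3  # -> count = 3
c = count + 26  # -> c = 29
count = count * 4  # -> count = 12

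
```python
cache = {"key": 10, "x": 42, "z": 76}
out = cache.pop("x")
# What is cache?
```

Answer: {'key': 10, 'z': 76}

Derivation:
Trace (tracking cache):
cache = {'key': 10, 'x': 42, 'z': 76}  # -> cache = {'key': 10, 'x': 42, 'z': 76}
out = cache.pop('x')  # -> out = 42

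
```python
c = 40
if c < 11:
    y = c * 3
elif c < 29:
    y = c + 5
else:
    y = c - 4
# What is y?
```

Answer: 36

Derivation:
Trace (tracking y):
c = 40  # -> c = 40
if c < 11:  # condition is False
elif c < 29:  # condition is False
else:
    y = c - 4  # -> y = 36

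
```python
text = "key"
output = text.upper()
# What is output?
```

Trace (tracking output):
text = 'key'  # -> text = 'key'
output = text.upper()  # -> output = 'KEY'

Answer: 'KEY'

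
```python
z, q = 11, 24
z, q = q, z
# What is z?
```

Trace (tracking z):
z, q = (11, 24)  # -> z = 11, q = 24
z, q = (q, z)  # -> z = 24, q = 11

Answer: 24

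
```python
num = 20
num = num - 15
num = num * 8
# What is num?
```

Answer: 40

Derivation:
Trace (tracking num):
num = 20  # -> num = 20
num = num - 15  # -> num = 5
num = num * 8  # -> num = 40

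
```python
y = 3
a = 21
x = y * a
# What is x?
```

Answer: 63

Derivation:
Trace (tracking x):
y = 3  # -> y = 3
a = 21  # -> a = 21
x = y * a  # -> x = 63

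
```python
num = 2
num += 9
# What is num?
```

Answer: 11

Derivation:
Trace (tracking num):
num = 2  # -> num = 2
num += 9  # -> num = 11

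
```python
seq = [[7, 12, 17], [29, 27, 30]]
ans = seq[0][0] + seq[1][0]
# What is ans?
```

Answer: 36

Derivation:
Trace (tracking ans):
seq = [[7, 12, 17], [29, 27, 30]]  # -> seq = [[7, 12, 17], [29, 27, 30]]
ans = seq[0][0] + seq[1][0]  # -> ans = 36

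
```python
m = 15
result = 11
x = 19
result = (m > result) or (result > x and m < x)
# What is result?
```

Trace (tracking result):
m = 15  # -> m = 15
result = 11  # -> result = 11
x = 19  # -> x = 19
result = m > result or (result > x and m < x)  # -> result = True

Answer: True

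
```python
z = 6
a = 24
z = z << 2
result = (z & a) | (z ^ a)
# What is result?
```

Trace (tracking result):
z = 6  # -> z = 6
a = 24  # -> a = 24
z = z << 2  # -> z = 24
result = z & a | z ^ a  # -> result = 24

Answer: 24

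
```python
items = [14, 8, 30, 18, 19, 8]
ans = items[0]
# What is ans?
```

Answer: 14

Derivation:
Trace (tracking ans):
items = [14, 8, 30, 18, 19, 8]  # -> items = [14, 8, 30, 18, 19, 8]
ans = items[0]  # -> ans = 14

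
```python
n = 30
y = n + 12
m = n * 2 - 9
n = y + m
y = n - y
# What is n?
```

Trace (tracking n):
n = 30  # -> n = 30
y = n + 12  # -> y = 42
m = n * 2 - 9  # -> m = 51
n = y + m  # -> n = 93
y = n - y  # -> y = 51

Answer: 93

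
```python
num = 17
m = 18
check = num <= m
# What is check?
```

Trace (tracking check):
num = 17  # -> num = 17
m = 18  # -> m = 18
check = num <= m  # -> check = True

Answer: True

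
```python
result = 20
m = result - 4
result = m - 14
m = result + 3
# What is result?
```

Trace (tracking result):
result = 20  # -> result = 20
m = result - 4  # -> m = 16
result = m - 14  # -> result = 2
m = result + 3  # -> m = 5

Answer: 2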